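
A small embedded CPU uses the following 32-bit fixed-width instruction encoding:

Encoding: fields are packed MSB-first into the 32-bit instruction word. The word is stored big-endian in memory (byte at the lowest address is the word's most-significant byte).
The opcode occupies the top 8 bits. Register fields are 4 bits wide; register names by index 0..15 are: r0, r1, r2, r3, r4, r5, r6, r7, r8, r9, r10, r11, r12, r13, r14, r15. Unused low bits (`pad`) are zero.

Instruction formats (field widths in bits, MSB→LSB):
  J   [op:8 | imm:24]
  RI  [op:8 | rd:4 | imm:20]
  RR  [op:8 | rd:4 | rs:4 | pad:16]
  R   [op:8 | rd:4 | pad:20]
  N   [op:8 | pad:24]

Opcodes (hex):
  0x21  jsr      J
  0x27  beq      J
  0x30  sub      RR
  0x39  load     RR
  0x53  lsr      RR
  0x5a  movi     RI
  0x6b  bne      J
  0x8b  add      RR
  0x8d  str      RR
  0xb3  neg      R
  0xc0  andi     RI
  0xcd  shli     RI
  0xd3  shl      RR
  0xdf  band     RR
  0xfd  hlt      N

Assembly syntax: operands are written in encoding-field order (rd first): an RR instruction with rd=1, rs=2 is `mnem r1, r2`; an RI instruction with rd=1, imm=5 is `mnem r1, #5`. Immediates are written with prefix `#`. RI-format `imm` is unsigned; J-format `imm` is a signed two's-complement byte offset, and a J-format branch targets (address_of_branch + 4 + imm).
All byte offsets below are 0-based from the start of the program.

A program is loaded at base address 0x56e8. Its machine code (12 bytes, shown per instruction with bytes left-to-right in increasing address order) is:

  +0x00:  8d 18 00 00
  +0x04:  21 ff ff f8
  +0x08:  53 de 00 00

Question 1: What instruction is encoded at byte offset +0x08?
off 0x08: read 53 de 00 00 as big → 0x53de0000
  opcode bits[31:24]=0x53: lsr/RR
  rd: (w>>20)&0xf=0xd → r13
  rs: (w>>16)&0xf=0xe → r14

lsr r13, r14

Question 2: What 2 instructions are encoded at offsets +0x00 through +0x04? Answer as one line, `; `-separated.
str r1, r8; jsr #-8

@+00  big-endian(8d 18 00 00) = 0x8d180000
  top 8b → 0x8d → str [RR]
  rd: (w>>20)&0xf=0x1 → r1
  rs: (w>>16)&0xf=0x8 → r8
@+04  big-endian(21 ff ff f8) = 0x21fffff8
  top 8b → 0x21 → jsr [J]
  imm: (w>>0)&0xffffff=0xfffff8 (s24→-8) → #-8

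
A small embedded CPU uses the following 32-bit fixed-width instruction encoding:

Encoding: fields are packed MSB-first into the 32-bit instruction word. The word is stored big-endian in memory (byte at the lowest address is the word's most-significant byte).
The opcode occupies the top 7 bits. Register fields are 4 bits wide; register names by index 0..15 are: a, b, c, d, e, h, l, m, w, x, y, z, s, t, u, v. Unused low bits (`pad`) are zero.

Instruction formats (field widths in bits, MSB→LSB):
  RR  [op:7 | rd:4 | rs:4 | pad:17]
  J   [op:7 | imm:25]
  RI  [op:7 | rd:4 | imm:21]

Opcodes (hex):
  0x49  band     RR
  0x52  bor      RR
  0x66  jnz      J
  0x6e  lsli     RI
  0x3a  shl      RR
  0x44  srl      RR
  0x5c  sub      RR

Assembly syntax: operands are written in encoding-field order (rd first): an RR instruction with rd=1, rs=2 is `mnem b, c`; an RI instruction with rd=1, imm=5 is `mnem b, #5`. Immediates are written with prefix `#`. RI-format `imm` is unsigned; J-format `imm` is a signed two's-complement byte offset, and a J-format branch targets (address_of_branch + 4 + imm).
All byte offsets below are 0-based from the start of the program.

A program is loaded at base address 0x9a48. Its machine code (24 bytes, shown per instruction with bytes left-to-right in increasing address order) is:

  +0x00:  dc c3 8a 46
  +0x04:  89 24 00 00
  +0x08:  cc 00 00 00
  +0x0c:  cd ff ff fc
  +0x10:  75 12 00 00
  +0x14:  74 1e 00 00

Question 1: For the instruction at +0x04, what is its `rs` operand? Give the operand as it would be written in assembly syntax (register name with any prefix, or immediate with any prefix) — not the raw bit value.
c

@+04  big-endian(89 24 00 00) = 0x89240000
  opcode bits[31:25]=0x44: srl/RR
  rd@[24:21]=0x9 ⇒ x
  rs@[20:17]=0x2 ⇒ c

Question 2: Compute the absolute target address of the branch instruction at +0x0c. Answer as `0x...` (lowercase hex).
@+0c  big-endian(cd ff ff fc) = 0xcdfffffc
  op=0xcdfffffc>>25=0x66 ⇒ jnz (J)
  imm: (w>>0)&0x1ffffff=0x1fffffc (s25→-4) → #-4
  target = base 0x9a48 + off 0x0c + 4 + imm -4 = 0x9a54

0x9a54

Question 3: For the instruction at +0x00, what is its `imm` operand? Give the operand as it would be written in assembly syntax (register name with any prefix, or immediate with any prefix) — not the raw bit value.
off 0x00: read dc c3 8a 46 as big → 0xdcc38a46
  top 7b → 0x6e → lsli [RI]
  rd@[24:21]=0x6 ⇒ l
  imm@[20:0]=0x38a46 ⇒ #232006

#232006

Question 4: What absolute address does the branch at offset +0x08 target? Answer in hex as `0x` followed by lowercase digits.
0x9a54

@+08  big-endian(cc 00 00 00) = 0xcc000000
  op=0xcc000000>>25=0x66 ⇒ jnz (J)
  imm: (w>>0)&0x1ffffff=0x0 → #0
  target = base 0x9a48 + off 0x08 + 4 + imm 0 = 0x9a54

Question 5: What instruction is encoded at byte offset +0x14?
shl a, v

[14] 74 1e 00 00 → 0x741e0000
  op=0x741e0000>>25=0x3a ⇒ shl (RR)
  rd@[24:21]=0x0 ⇒ a
  rs@[20:17]=0xf ⇒ v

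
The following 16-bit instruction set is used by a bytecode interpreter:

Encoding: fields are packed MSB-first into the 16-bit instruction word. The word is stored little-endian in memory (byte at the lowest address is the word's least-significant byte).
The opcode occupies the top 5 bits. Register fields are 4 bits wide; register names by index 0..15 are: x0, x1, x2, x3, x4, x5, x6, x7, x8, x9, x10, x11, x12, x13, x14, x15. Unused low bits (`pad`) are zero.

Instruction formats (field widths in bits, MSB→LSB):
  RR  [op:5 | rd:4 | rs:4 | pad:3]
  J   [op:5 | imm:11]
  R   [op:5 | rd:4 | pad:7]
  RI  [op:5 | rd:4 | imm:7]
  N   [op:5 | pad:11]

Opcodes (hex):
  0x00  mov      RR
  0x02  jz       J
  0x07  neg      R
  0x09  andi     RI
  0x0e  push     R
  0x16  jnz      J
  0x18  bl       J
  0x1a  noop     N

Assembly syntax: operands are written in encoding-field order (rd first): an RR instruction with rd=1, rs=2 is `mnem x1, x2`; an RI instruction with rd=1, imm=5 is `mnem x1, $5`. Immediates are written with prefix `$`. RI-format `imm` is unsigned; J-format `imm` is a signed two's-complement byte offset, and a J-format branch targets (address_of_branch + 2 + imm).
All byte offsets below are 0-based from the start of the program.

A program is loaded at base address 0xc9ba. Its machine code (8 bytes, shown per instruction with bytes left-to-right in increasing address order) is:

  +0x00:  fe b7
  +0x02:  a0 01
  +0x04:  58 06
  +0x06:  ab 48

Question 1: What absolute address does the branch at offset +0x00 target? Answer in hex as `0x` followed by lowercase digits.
off 0x00: read fe b7 as little → 0xb7fe
  op=0xb7fe>>11=0x16 ⇒ jnz (J)
  [10:0] imm=2046 (s11→-2) = $-2
  target = base 0xc9ba + off 0x00 + 2 + imm -2 = 0xc9ba

0xc9ba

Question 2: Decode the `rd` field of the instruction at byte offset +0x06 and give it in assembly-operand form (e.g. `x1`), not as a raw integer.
x1

@+06  little-endian(ab 48) = 0x48ab
  op=0x48ab>>11=0x9 ⇒ andi (RI)
  [10:7] rd=1 = x1
  [6:0] imm=43 = $43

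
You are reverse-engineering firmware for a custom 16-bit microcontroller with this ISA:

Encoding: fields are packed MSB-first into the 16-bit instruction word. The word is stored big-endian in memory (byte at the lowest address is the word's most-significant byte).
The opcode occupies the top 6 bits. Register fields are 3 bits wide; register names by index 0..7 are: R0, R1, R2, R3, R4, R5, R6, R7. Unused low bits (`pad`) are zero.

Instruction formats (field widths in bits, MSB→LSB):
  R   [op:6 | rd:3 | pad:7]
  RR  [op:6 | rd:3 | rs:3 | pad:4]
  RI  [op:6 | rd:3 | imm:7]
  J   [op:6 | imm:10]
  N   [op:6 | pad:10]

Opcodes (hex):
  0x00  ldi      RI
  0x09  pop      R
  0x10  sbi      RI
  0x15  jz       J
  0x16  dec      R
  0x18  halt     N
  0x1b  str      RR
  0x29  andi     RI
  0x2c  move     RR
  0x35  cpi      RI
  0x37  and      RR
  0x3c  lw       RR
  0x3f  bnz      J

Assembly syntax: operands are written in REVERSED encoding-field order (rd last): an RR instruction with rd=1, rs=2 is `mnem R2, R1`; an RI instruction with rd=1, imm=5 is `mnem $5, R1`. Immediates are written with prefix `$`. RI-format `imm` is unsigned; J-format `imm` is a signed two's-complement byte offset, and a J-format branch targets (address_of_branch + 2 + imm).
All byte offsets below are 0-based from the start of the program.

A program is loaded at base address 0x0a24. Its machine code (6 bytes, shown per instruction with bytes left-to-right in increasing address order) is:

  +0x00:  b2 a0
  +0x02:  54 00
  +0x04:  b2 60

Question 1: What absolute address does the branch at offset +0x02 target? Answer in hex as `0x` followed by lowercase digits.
0x0a28

[02] 54 00 → 0x5400
  op=0x5400>>10=0x15 ⇒ jz (J)
  [9:0] imm=0 = $0
  target = base 0x0a24 + off 0x02 + 2 + imm 0 = 0x0a28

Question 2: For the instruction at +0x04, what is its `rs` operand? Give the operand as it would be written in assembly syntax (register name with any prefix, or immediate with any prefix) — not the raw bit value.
R6

off 0x04: read b2 60 as big → 0xb260
  top 6b → 0x2c → move [RR]
  rd: (w>>7)&0x7=0x4 → R4
  rs: (w>>4)&0x7=0x6 → R6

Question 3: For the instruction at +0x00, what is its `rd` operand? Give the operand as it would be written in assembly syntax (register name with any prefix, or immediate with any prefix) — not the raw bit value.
+0x00: b2 a0 ⇒ word 0xb2a0 (big)
  top 6b → 0x2c → move [RR]
  [9:7] rd=5 = R5
  [6:4] rs=2 = R2

R5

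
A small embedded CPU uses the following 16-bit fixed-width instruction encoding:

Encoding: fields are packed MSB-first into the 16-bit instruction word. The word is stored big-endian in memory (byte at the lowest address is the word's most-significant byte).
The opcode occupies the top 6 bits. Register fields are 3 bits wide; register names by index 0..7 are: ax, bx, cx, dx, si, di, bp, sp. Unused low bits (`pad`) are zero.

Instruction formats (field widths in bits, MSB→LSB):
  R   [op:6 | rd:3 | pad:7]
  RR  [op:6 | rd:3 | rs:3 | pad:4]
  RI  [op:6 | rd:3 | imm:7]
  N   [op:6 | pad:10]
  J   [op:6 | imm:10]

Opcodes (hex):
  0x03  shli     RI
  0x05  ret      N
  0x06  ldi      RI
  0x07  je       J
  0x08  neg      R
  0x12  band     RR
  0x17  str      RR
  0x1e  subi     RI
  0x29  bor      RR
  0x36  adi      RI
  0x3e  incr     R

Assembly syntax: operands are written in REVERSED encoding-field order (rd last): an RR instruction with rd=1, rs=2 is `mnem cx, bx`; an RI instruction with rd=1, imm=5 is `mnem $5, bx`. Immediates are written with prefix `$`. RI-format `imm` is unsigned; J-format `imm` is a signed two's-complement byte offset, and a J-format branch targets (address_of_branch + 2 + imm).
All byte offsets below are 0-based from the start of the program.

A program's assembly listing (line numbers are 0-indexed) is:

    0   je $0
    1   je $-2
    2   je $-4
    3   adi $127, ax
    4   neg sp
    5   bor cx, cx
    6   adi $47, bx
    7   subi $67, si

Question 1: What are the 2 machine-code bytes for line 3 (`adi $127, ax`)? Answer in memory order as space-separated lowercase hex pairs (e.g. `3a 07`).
d8 7f

line 3 (adi): pack op=0x36:6|rd=0:3|imm=127:7 = 0xd87f; big→ d8 7f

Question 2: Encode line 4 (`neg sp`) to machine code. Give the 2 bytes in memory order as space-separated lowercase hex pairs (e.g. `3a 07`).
L4: neg op=0x8:6|rd=7:3|pad=0:7 ⇒ 0x2380 ⇒ big 23 80

23 80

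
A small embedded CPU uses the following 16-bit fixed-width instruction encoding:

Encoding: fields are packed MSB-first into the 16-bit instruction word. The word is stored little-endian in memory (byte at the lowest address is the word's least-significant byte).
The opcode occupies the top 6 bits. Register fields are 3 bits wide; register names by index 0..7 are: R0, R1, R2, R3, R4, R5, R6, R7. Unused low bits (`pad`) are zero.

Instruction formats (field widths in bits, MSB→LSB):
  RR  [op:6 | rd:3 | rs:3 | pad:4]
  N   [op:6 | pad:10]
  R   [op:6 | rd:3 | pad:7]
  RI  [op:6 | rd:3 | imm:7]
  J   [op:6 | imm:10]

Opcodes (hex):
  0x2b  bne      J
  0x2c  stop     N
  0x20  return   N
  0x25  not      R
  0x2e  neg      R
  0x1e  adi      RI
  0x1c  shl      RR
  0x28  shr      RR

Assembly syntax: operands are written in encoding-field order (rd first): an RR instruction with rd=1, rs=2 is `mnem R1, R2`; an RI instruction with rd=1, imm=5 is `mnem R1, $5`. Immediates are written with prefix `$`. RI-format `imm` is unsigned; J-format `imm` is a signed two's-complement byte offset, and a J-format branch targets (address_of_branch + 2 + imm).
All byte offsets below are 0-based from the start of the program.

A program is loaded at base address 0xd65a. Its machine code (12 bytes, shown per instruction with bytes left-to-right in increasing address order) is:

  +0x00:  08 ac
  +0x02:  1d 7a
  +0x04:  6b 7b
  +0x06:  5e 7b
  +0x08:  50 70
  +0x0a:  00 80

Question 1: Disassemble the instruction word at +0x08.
+0x08: 50 70 ⇒ word 0x7050 (little)
  top 6b → 0x1c → shl [RR]
  rd@[9:7]=0x0 ⇒ R0
  rs@[6:4]=0x5 ⇒ R5

shl R0, R5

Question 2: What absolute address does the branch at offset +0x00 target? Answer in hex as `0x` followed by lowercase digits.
0xd664

@+00  little-endian(08 ac) = 0xac08
  op=0xac08>>10=0x2b ⇒ bne (J)
  imm@[9:0]=0x8 ⇒ $8
  target = base 0xd65a + off 0x00 + 2 + imm 8 = 0xd664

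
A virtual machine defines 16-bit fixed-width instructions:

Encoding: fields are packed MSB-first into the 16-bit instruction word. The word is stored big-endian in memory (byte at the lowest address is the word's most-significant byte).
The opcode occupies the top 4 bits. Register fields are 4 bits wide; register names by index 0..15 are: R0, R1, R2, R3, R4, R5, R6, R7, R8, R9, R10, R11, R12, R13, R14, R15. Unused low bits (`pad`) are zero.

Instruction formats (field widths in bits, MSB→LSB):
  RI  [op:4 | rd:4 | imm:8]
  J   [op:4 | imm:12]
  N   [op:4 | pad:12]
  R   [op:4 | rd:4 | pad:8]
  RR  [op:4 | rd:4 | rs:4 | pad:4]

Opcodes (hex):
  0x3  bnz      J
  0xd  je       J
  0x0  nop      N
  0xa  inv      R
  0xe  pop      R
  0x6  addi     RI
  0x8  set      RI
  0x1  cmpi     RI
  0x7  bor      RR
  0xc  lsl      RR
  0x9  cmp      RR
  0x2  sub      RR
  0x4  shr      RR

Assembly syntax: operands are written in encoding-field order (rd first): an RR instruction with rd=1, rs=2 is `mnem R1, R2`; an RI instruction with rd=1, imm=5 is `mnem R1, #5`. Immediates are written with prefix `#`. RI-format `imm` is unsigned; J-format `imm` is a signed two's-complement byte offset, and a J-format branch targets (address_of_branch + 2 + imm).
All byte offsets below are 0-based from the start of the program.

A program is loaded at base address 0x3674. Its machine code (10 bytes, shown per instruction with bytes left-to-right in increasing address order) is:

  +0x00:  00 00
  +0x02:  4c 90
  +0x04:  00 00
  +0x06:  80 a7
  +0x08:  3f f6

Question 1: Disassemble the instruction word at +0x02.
off 0x02: read 4c 90 as big → 0x4c90
  top 4b → 0x4 → shr [RR]
  rd@[11:8]=0xc ⇒ R12
  rs@[7:4]=0x9 ⇒ R9

shr R12, R9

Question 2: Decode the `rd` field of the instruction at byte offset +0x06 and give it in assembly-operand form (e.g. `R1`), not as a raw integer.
@+06  big-endian(80 a7) = 0x80a7
  top 4b → 0x8 → set [RI]
  [11:8] rd=0 = R0
  [7:0] imm=167 = #167

R0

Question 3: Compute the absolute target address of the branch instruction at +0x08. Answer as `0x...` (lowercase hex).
+0x08: 3f f6 ⇒ word 0x3ff6 (big)
  top 4b → 0x3 → bnz [J]
  [11:0] imm=4086 (s12→-10) = #-10
  target = base 0x3674 + off 0x08 + 2 + imm -10 = 0x3674

0x3674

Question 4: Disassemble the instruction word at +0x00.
+0x00: 00 00 ⇒ word 0x0000 (big)
  top 4b → 0x0 → nop [N]

nop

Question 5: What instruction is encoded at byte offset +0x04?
[04] 00 00 → 0x0000
  opcode bits[15:12]=0x0: nop/N

nop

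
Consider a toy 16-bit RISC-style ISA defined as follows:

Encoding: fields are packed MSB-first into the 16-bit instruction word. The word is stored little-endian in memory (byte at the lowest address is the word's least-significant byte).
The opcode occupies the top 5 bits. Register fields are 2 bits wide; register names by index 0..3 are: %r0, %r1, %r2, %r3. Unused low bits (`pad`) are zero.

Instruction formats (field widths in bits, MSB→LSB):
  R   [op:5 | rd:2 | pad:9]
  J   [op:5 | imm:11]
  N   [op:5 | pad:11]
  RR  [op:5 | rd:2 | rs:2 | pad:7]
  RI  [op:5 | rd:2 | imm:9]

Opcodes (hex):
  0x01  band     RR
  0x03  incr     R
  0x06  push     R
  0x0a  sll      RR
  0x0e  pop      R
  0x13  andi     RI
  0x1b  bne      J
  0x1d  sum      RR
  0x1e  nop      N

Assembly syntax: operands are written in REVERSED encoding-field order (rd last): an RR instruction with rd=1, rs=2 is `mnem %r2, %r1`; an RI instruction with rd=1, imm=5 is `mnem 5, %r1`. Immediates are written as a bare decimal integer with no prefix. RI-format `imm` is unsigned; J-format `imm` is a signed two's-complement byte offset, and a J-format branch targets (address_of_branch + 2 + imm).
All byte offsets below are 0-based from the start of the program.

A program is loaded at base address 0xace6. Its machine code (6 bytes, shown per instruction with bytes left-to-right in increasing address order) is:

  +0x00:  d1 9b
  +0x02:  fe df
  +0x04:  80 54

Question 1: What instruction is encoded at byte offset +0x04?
sll %r1, %r2

off 0x04: read 80 54 as little → 0x5480
  op=0x5480>>11=0xa ⇒ sll (RR)
  rd@[10:9]=0x2 ⇒ %r2
  rs@[8:7]=0x1 ⇒ %r1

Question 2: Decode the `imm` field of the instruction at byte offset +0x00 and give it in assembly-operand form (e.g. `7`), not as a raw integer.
465

@+00  little-endian(d1 9b) = 0x9bd1
  op=0x9bd1>>11=0x13 ⇒ andi (RI)
  rd: (w>>9)&0x3=0x1 → %r1
  imm: (w>>0)&0x1ff=0x1d1 → 465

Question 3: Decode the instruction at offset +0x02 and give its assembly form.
bne -2

off 0x02: read fe df as little → 0xdffe
  opcode bits[15:11]=0x1b: bne/J
  imm@[10:0]=0x7fe (s11→-2) ⇒ -2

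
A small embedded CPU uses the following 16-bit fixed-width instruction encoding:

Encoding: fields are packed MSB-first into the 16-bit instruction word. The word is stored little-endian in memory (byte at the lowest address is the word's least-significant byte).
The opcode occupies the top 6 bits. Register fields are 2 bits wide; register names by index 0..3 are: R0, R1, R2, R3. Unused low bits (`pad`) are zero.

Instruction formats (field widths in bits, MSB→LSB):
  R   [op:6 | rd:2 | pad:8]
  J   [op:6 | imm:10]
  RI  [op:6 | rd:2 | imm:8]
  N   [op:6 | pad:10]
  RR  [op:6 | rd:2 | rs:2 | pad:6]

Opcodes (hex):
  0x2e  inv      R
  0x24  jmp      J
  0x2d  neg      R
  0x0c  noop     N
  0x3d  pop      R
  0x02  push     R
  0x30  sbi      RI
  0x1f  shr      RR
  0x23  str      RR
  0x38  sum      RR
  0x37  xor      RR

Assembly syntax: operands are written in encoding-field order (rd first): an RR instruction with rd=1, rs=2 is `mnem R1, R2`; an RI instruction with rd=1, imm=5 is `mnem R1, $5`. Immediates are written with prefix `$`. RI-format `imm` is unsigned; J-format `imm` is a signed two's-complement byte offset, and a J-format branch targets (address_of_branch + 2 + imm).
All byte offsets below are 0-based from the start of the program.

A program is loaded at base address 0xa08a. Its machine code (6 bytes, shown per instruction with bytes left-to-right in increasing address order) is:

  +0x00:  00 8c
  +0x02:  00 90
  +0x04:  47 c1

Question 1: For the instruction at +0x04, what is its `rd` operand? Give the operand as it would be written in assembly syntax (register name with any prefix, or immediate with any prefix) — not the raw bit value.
off 0x04: read 47 c1 as little → 0xc147
  top 6b → 0x30 → sbi [RI]
  rd@[9:8]=0x1 ⇒ R1
  imm@[7:0]=0x47 ⇒ $71

R1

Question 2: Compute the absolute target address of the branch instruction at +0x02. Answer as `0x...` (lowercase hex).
0xa08e

off 0x02: read 00 90 as little → 0x9000
  opcode bits[15:10]=0x24: jmp/J
  imm: (w>>0)&0x3ff=0x0 → $0
  target = base 0xa08a + off 0x02 + 2 + imm 0 = 0xa08e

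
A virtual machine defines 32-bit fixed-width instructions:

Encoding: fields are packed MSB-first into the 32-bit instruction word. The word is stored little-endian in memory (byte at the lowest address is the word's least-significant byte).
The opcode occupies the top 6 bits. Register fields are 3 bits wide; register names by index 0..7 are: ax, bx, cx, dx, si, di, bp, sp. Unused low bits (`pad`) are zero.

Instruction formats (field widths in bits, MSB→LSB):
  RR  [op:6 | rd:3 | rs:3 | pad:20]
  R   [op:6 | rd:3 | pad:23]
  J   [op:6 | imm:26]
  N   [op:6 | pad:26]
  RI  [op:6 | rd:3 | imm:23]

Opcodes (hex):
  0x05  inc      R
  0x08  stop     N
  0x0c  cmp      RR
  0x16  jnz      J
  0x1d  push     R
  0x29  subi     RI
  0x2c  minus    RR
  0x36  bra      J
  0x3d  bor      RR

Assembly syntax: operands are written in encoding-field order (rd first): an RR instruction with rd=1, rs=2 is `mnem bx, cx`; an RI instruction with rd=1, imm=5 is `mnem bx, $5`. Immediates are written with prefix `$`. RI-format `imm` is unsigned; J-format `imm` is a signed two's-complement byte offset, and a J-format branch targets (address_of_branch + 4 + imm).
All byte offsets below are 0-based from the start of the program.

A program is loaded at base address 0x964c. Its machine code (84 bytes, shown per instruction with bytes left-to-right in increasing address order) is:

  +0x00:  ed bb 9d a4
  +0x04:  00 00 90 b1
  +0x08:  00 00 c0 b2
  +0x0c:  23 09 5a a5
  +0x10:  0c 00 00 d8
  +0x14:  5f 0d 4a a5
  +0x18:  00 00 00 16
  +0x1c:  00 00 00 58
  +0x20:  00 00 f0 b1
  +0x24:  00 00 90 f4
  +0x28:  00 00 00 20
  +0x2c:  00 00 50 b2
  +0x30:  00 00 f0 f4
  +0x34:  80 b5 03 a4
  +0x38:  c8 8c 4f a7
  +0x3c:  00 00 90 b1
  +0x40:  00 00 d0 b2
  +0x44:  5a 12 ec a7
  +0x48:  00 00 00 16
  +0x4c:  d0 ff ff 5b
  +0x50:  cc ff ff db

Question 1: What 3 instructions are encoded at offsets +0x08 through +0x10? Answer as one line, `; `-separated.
[08] 00 00 c0 b2 → 0xb2c00000
  top 6b → 0x2c → minus [RR]
  rd: (w>>23)&0x7=0x5 → di
  rs: (w>>20)&0x7=0x4 → si
[0c] 23 09 5a a5 → 0xa55a0923
  top 6b → 0x29 → subi [RI]
  rd: (w>>23)&0x7=0x2 → cx
  imm: (w>>0)&0x7fffff=0x5a0923 → $5900579
[10] 0c 00 00 d8 → 0xd800000c
  top 6b → 0x36 → bra [J]
  imm: (w>>0)&0x3ffffff=0xc → $12

minus di, si; subi cx, $5900579; bra $12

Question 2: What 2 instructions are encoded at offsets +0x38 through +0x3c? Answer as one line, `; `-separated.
@+38  little-endian(c8 8c 4f a7) = 0xa74f8cc8
  top 6b → 0x29 → subi [RI]
  rd@[25:23]=0x6 ⇒ bp
  imm@[22:0]=0x4f8cc8 ⇒ $5213384
@+3c  little-endian(00 00 90 b1) = 0xb1900000
  top 6b → 0x2c → minus [RR]
  rd@[25:23]=0x3 ⇒ dx
  rs@[22:20]=0x1 ⇒ bx

subi bp, $5213384; minus dx, bx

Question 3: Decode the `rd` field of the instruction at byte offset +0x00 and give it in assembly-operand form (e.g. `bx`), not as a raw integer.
+0x00: ed bb 9d a4 ⇒ word 0xa49dbbed (little)
  op=0xa49dbbed>>26=0x29 ⇒ subi (RI)
  [25:23] rd=1 = bx
  [22:0] imm=1948653 = $1948653

bx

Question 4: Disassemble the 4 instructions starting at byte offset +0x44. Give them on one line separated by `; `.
subi sp, $7082586; inc si; jnz $-48; bra $-52

off 0x44: read 5a 12 ec a7 as little → 0xa7ec125a
  opcode bits[31:26]=0x29: subi/RI
  [25:23] rd=7 = sp
  [22:0] imm=7082586 = $7082586
off 0x48: read 00 00 00 16 as little → 0x16000000
  opcode bits[31:26]=0x5: inc/R
  [25:23] rd=4 = si
off 0x4c: read d0 ff ff 5b as little → 0x5bffffd0
  opcode bits[31:26]=0x16: jnz/J
  [25:0] imm=67108816 (s26→-48) = $-48
off 0x50: read cc ff ff db as little → 0xdbffffcc
  opcode bits[31:26]=0x36: bra/J
  [25:0] imm=67108812 (s26→-52) = $-52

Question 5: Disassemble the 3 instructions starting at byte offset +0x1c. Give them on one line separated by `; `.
+0x1c: 00 00 00 58 ⇒ word 0x58000000 (little)
  op=0x58000000>>26=0x16 ⇒ jnz (J)
  [25:0] imm=0 = $0
+0x20: 00 00 f0 b1 ⇒ word 0xb1f00000 (little)
  op=0xb1f00000>>26=0x2c ⇒ minus (RR)
  [25:23] rd=3 = dx
  [22:20] rs=7 = sp
+0x24: 00 00 90 f4 ⇒ word 0xf4900000 (little)
  op=0xf4900000>>26=0x3d ⇒ bor (RR)
  [25:23] rd=1 = bx
  [22:20] rs=1 = bx

jnz $0; minus dx, sp; bor bx, bx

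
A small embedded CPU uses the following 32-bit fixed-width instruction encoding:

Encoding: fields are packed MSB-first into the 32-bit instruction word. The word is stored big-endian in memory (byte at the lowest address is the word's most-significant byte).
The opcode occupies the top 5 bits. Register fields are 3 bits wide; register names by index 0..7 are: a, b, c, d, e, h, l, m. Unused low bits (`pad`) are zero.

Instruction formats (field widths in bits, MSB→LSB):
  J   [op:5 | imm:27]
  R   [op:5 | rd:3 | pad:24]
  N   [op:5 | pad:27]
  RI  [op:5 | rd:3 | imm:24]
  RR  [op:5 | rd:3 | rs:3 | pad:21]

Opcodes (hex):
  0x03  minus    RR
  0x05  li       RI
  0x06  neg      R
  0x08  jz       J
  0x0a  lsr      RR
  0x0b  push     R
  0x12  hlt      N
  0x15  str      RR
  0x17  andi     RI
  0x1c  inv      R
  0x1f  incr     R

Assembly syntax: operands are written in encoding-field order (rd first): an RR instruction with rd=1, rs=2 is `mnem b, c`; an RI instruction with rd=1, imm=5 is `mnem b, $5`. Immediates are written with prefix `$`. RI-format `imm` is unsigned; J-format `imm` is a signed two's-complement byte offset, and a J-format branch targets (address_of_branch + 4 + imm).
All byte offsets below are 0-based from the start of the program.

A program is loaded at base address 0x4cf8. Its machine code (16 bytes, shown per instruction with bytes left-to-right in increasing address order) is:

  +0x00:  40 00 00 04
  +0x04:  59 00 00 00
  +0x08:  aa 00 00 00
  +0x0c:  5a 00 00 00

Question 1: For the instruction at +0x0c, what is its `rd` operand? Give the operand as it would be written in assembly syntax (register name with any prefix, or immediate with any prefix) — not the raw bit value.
[0c] 5a 00 00 00 → 0x5a000000
  op=0x5a000000>>27=0xb ⇒ push (R)
  rd@[26:24]=0x2 ⇒ c

c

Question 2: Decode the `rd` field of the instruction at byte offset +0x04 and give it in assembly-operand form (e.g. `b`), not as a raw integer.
b

[04] 59 00 00 00 → 0x59000000
  opcode bits[31:27]=0xb: push/R
  rd: (w>>24)&0x7=0x1 → b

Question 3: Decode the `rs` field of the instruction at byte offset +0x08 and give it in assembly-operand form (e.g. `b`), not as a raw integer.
off 0x08: read aa 00 00 00 as big → 0xaa000000
  top 5b → 0x15 → str [RR]
  rd: (w>>24)&0x7=0x2 → c
  rs: (w>>21)&0x7=0x0 → a

a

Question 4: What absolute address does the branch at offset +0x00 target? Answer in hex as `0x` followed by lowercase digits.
0x4d00

@+00  big-endian(40 00 00 04) = 0x40000004
  opcode bits[31:27]=0x8: jz/J
  imm: (w>>0)&0x7ffffff=0x4 → $4
  target = base 0x4cf8 + off 0x00 + 4 + imm 4 = 0x4d00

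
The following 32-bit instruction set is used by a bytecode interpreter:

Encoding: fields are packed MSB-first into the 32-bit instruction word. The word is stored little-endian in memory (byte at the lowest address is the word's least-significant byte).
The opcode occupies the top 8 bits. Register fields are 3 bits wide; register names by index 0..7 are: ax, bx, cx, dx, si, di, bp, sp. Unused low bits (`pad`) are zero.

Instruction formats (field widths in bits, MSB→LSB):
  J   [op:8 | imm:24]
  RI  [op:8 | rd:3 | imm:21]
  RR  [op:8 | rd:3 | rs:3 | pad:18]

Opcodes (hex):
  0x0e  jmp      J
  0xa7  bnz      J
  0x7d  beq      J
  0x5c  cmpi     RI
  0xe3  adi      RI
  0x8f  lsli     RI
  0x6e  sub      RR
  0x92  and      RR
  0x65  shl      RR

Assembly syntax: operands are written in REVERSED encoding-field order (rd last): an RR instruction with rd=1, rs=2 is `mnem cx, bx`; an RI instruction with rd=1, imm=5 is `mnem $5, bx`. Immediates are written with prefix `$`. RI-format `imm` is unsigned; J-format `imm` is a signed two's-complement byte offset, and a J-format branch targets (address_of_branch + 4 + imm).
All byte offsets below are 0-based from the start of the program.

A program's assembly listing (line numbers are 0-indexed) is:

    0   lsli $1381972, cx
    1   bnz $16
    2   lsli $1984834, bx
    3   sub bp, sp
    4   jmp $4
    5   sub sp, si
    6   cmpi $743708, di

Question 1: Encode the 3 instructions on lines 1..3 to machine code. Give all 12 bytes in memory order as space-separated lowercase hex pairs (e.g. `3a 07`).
1. bnz fields op=0xa7:8|imm=16:24 → word a7000010h → 10 00 00 a7
2. lsli fields op=0x8f:8|rd=1:3|imm=1984834:21 → word 8f3e4942h → 42 49 3e 8f
3. sub fields op=0x6e:8|rd=7:3|rs=6:3|pad=0:18 → word 6ef80000h → 00 00 f8 6e

10 00 00 a7 42 49 3e 8f 00 00 f8 6e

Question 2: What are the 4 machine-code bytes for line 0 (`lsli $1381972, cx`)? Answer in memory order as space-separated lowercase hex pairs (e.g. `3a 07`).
0. lsli fields op=0x8f:8|rd=2:3|imm=1381972:21 → word 8f551654h → 54 16 55 8f

54 16 55 8f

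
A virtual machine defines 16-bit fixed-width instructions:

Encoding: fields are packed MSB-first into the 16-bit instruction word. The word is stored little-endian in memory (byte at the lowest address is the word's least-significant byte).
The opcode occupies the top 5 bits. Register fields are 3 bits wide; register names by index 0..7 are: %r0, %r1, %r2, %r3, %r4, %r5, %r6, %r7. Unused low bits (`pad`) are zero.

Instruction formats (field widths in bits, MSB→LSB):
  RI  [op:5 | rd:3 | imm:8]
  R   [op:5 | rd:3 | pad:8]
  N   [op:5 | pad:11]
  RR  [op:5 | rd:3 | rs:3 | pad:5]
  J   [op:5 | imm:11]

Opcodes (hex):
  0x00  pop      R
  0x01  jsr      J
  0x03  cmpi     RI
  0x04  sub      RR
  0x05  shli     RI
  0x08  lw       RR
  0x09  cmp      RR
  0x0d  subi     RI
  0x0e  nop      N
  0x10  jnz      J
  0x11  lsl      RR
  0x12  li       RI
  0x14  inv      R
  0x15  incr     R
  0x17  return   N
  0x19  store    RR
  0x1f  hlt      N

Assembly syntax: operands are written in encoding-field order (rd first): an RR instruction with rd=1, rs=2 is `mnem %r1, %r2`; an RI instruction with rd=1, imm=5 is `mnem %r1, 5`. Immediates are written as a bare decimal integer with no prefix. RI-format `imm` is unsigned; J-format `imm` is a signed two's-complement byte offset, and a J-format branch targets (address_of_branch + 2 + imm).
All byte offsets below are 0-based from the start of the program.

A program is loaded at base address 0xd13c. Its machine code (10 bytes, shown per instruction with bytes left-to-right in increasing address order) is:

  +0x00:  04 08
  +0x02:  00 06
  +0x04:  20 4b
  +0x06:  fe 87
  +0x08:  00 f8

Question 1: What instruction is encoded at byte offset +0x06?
jnz -2

+0x06: fe 87 ⇒ word 0x87fe (little)
  op=0x87fe>>11=0x10 ⇒ jnz (J)
  imm: (w>>0)&0x7ff=0x7fe (s11→-2) → -2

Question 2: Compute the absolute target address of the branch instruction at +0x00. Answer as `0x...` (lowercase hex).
[00] 04 08 → 0x0804
  op=0x0804>>11=0x1 ⇒ jsr (J)
  imm@[10:0]=0x4 ⇒ 4
  target = base 0xd13c + off 0x00 + 2 + imm 4 = 0xd142

0xd142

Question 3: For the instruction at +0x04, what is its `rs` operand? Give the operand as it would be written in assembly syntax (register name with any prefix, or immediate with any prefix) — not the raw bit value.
%r1

off 0x04: read 20 4b as little → 0x4b20
  op=0x4b20>>11=0x9 ⇒ cmp (RR)
  rd: (w>>8)&0x7=0x3 → %r3
  rs: (w>>5)&0x7=0x1 → %r1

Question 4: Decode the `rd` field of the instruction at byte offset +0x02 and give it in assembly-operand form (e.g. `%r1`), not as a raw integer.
off 0x02: read 00 06 as little → 0x0600
  op=0x0600>>11=0x0 ⇒ pop (R)
  rd: (w>>8)&0x7=0x6 → %r6

%r6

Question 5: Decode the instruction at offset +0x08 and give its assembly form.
hlt

+0x08: 00 f8 ⇒ word 0xf800 (little)
  op=0xf800>>11=0x1f ⇒ hlt (N)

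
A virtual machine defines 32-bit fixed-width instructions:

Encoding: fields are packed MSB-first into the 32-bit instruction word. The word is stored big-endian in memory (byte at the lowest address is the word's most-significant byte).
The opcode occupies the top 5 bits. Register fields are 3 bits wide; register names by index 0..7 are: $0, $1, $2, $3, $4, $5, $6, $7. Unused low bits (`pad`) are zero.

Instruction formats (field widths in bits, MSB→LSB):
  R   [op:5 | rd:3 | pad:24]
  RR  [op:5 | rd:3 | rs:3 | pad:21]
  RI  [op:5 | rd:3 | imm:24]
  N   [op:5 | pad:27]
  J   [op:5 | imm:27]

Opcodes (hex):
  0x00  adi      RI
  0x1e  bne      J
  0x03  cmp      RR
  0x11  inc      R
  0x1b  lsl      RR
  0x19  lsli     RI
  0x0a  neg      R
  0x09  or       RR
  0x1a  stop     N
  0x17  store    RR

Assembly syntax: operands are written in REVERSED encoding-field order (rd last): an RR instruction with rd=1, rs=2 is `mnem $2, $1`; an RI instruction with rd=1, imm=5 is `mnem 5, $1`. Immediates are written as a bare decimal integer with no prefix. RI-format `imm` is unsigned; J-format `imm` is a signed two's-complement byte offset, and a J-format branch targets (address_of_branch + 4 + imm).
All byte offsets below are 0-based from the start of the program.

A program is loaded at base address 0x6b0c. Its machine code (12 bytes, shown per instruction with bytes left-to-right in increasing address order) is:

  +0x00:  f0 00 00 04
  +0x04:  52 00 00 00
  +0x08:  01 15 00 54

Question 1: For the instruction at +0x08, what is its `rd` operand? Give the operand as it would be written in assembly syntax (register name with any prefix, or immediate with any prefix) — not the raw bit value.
$1

+0x08: 01 15 00 54 ⇒ word 0x01150054 (big)
  top 5b → 0x0 → adi [RI]
  rd: (w>>24)&0x7=0x1 → $1
  imm: (w>>0)&0xffffff=0x150054 → 1376340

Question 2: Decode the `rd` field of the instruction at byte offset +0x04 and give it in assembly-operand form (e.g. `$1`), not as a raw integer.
$2

off 0x04: read 52 00 00 00 as big → 0x52000000
  opcode bits[31:27]=0xa: neg/R
  rd: (w>>24)&0x7=0x2 → $2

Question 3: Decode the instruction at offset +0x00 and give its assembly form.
off 0x00: read f0 00 00 04 as big → 0xf0000004
  opcode bits[31:27]=0x1e: bne/J
  imm@[26:0]=0x4 ⇒ 4

bne 4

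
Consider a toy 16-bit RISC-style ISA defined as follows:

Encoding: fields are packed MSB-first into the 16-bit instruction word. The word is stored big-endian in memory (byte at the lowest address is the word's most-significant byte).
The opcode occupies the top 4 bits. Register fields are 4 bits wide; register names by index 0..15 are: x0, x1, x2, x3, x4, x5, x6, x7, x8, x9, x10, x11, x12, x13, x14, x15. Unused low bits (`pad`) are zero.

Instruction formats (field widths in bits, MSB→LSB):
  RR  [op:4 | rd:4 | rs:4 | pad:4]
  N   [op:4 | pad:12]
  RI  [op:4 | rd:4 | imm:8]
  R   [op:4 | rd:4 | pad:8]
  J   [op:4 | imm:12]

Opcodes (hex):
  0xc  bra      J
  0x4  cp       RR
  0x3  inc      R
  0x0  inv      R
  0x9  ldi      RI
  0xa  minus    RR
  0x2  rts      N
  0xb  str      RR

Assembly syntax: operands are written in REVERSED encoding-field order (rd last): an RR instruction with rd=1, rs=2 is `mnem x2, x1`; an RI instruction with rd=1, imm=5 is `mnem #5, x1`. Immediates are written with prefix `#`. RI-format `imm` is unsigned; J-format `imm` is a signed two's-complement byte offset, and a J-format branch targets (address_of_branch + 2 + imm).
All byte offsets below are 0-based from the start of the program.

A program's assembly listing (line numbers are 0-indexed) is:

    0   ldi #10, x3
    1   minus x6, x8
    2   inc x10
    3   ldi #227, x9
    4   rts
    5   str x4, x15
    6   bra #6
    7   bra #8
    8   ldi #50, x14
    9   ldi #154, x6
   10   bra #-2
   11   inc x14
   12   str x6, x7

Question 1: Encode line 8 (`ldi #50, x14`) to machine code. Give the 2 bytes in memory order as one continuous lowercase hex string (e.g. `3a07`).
9e32

L8: ldi op=0x9:4|rd=14:4|imm=50:8 ⇒ 0x9e32 ⇒ big 9e 32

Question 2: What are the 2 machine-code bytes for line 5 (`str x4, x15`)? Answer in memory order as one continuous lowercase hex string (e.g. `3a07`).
L5: str op=0xb:4|rd=15:4|rs=4:4|pad=0:4 ⇒ 0xbf40 ⇒ big bf 40

bf40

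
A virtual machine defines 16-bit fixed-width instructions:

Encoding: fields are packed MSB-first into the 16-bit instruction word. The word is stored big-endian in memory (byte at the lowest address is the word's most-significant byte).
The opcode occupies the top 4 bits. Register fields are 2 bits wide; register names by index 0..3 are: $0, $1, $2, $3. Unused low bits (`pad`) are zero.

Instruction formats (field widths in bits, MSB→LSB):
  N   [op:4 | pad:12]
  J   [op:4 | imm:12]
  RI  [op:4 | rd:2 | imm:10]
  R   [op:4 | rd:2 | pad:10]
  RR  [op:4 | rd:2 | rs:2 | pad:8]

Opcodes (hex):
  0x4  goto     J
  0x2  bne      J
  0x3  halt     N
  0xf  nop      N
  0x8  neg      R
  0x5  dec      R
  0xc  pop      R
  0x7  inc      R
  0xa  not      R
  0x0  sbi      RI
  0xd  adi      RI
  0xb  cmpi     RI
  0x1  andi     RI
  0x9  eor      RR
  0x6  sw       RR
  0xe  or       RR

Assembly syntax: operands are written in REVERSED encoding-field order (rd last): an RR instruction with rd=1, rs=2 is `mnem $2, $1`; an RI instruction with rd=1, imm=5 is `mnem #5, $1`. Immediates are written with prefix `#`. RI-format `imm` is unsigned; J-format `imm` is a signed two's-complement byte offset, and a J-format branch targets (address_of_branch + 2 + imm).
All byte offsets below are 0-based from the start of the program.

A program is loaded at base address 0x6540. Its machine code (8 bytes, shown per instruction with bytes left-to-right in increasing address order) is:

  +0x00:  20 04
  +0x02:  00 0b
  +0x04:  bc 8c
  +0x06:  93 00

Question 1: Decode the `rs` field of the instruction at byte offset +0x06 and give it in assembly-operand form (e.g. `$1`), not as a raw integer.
@+06  big-endian(93 00) = 0x9300
  opcode bits[15:12]=0x9: eor/RR
  rd@[11:10]=0x0 ⇒ $0
  rs@[9:8]=0x3 ⇒ $3

$3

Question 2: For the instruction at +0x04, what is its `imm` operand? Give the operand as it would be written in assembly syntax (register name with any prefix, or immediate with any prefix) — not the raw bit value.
off 0x04: read bc 8c as big → 0xbc8c
  op=0xbc8c>>12=0xb ⇒ cmpi (RI)
  rd@[11:10]=0x3 ⇒ $3
  imm@[9:0]=0x8c ⇒ #140

#140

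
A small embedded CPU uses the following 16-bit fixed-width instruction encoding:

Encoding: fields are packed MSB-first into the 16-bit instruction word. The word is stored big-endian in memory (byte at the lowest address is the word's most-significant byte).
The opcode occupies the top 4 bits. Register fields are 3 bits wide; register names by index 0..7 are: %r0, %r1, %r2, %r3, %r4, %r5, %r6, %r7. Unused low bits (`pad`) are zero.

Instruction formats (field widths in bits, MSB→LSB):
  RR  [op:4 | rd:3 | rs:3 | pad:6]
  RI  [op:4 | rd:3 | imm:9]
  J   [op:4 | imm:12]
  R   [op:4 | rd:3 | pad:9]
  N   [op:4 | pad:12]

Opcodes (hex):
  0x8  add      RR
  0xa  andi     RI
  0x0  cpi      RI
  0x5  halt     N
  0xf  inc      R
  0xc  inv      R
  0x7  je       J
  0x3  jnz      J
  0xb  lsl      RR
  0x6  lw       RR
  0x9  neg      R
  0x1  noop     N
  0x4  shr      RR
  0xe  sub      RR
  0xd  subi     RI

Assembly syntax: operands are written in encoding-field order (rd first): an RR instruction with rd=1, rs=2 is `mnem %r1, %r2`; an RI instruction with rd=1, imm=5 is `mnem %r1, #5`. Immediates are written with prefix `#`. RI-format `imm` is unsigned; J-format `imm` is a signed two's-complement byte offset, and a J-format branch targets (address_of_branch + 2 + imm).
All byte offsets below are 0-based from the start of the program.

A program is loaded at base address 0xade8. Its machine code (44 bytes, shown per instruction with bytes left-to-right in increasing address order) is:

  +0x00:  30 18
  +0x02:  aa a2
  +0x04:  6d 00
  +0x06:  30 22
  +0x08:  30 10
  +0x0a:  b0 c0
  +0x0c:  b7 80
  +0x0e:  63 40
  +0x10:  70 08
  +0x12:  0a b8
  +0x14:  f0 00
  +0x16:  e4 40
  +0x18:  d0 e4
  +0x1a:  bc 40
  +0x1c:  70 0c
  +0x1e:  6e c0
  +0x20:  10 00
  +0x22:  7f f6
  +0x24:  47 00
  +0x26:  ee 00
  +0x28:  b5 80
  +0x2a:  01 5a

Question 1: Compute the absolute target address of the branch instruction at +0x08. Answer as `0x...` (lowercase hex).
@+08  big-endian(30 10) = 0x3010
  top 4b → 0x3 → jnz [J]
  [11:0] imm=16 = #16
  target = base 0xade8 + off 0x08 + 2 + imm 16 = 0xae02

0xae02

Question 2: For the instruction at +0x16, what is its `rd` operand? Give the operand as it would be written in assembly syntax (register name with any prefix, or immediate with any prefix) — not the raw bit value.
%r2

off 0x16: read e4 40 as big → 0xe440
  op=0xe440>>12=0xe ⇒ sub (RR)
  rd@[11:9]=0x2 ⇒ %r2
  rs@[8:6]=0x1 ⇒ %r1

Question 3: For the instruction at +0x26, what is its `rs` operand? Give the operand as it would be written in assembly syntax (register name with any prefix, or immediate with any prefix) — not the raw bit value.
%r0

@+26  big-endian(ee 00) = 0xee00
  op=0xee00>>12=0xe ⇒ sub (RR)
  rd: (w>>9)&0x7=0x7 → %r7
  rs: (w>>6)&0x7=0x0 → %r0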